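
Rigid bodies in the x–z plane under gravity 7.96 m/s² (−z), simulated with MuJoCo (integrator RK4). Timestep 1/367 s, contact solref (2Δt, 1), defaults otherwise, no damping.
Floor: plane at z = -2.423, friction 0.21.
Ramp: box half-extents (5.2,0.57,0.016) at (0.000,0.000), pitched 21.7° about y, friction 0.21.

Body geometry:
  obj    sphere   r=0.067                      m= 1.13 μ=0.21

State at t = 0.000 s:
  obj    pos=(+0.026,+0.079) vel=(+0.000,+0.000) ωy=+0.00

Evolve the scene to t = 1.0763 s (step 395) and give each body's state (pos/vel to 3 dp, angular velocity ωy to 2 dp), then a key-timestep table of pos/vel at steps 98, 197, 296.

State at t = 1.0763 s:
  obj    pos=(+1.157,-0.371) vel=(+2.102,-0.837) ωy=+33.77

Key-timestep trajectory:
   step    t(s)  obj.x    obj.z    obj.vx   obj.vz 
     98  0.2670   +0.096  +0.051  +0.522  -0.208
    197  0.5368   +0.307  -0.033  +1.049  -0.417
    296  0.8065   +0.661  -0.174  +1.575  -0.627


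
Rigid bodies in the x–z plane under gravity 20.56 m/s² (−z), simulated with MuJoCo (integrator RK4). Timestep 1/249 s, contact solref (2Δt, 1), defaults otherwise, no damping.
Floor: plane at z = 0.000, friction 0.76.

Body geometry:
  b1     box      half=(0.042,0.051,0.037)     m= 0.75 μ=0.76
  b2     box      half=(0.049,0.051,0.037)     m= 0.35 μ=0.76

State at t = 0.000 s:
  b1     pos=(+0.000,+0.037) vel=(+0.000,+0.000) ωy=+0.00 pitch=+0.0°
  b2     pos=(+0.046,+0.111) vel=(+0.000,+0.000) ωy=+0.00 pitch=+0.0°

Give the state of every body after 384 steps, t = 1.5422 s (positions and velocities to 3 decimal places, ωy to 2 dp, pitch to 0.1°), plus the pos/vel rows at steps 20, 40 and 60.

State at t = 1.5422 s:
  b1     pos=(+0.000,+0.037) vel=(+0.000,+0.000) ωy=+0.00 pitch=+0.0°
  b2     pos=(+0.092,+0.049) vel=(+0.000,+0.000) ωy=+0.00 pitch=+90.0°

Key-timestep trajectory:
   step    t(s)  b1.x    b1.z    b1.vx   b1.vz   b2.x    b2.z    b2.vx   b2.vz 
     20  0.0803   +0.000  +0.037  +0.000  +0.000   +0.050  +0.110  +0.121  -0.027
     40  0.1606   +0.000  +0.037  +0.000  +0.000   +0.069  +0.099  +0.353  -0.380
     60  0.2410   +0.000  +0.037  +0.000  +0.000   +0.094  +0.049  -0.010  +0.129


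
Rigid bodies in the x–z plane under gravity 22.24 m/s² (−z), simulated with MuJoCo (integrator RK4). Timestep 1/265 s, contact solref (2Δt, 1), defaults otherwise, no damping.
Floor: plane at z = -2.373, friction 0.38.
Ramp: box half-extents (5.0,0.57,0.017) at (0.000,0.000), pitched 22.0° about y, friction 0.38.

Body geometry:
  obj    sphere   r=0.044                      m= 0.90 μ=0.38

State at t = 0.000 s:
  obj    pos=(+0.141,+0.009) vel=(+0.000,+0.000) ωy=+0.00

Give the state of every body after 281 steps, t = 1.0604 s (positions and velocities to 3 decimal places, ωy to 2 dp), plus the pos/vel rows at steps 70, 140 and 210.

State at t = 1.0604 s:
  obj    pos=(+3.243,-1.244) vel=(+5.850,-2.364) ωy=+143.40

Key-timestep trajectory:
   step    t(s)  obj.x    obj.z    obj.vx   obj.vz 
     70  0.2642   +0.334  -0.069  +1.458  -0.589
    140  0.5283   +0.911  -0.302  +2.915  -1.178
    210  0.7925   +1.873  -0.691  +4.372  -1.767


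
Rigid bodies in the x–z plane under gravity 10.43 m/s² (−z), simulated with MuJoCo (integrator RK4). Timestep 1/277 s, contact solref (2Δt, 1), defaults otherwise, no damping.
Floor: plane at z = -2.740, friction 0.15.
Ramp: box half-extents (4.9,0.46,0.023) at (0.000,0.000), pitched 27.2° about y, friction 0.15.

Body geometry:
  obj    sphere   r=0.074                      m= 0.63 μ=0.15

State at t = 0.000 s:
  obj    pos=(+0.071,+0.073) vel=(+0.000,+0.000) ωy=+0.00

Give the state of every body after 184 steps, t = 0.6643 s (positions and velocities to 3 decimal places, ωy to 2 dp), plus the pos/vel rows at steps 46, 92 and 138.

State at t = 0.6643 s:
  obj    pos=(+0.739,-0.271) vel=(+2.012,-1.034) ωy=+30.56

Key-timestep trajectory:
   step    t(s)  obj.x    obj.z    obj.vx   obj.vz 
     46  0.1661   +0.113  +0.051  +0.503  -0.259
     92  0.3321   +0.238  -0.013  +1.006  -0.517
    138  0.4982   +0.447  -0.121  +1.509  -0.776


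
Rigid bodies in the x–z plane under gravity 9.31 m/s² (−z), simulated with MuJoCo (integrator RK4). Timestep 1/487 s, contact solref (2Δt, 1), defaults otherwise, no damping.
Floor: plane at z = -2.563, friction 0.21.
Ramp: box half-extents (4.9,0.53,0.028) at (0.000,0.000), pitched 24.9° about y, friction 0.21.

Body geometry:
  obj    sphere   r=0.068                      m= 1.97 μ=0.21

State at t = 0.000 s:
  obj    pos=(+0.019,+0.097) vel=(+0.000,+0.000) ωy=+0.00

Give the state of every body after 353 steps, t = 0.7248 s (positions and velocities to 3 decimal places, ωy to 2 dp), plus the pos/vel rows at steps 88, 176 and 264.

State at t = 0.7248 s:
  obj    pos=(+0.686,-0.213) vel=(+1.841,-0.855) ωy=+29.84

Key-timestep trajectory:
   step    t(s)  obj.x    obj.z    obj.vx   obj.vz 
     88  0.1807   +0.060  +0.078  +0.459  -0.213
    176  0.3614   +0.185  +0.020  +0.918  -0.426
    264  0.5421   +0.392  -0.076  +1.377  -0.639


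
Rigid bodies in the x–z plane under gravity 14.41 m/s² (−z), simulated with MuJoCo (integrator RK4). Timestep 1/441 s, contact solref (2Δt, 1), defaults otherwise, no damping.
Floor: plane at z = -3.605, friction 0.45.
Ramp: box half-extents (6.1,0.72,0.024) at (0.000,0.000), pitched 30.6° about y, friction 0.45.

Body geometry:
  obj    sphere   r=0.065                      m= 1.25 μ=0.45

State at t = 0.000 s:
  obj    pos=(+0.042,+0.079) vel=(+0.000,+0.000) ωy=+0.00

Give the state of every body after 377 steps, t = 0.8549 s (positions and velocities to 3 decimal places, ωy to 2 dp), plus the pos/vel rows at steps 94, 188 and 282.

State at t = 0.8549 s:
  obj    pos=(+1.690,-0.896) vel=(+3.855,-2.280) ωy=+68.90

Key-timestep trajectory:
   step    t(s)  obj.x    obj.z    obj.vx   obj.vz 
     94  0.2132   +0.144  +0.018  +0.961  -0.569
    188  0.4263   +0.452  -0.164  +1.923  -1.137
    282  0.6395   +0.964  -0.467  +2.884  -1.706


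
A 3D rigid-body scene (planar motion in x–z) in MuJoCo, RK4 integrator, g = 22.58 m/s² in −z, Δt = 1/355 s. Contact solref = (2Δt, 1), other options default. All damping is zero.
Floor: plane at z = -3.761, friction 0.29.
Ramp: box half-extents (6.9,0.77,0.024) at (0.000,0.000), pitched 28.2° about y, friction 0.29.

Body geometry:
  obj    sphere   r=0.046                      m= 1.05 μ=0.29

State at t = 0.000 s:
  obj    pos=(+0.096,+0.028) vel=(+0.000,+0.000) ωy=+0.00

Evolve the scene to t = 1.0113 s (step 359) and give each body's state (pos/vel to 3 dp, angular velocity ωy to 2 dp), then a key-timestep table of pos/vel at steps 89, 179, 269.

State at t = 1.0113 s:
  obj    pos=(+3.531,-1.814) vel=(+6.793,-3.642) ωy=+167.54

Key-timestep trajectory:
   step    t(s)  obj.x    obj.z    obj.vx   obj.vz 
     89  0.2507   +0.307  -0.085  +1.684  -0.903
    179  0.5042   +0.950  -0.430  +3.387  -1.816
    269  0.7577   +2.025  -1.006  +5.090  -2.729


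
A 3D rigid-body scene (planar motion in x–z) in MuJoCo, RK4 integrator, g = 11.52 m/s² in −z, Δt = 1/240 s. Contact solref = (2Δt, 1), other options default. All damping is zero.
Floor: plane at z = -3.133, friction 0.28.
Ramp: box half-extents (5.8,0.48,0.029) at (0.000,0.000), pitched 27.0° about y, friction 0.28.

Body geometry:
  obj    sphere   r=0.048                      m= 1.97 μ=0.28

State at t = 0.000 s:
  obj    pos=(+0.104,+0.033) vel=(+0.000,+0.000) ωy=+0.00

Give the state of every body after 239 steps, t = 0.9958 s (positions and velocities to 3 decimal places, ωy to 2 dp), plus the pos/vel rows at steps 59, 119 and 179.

State at t = 0.9958 s:
  obj    pos=(+1.755,-0.808) vel=(+3.315,-1.689) ωy=+77.49

Key-timestep trajectory:
   step    t(s)  obj.x    obj.z    obj.vx   obj.vz 
     59  0.2458   +0.205  -0.018  +0.818  -0.417
    119  0.4958   +0.513  -0.175  +1.650  -0.841
    179  0.7458   +1.030  -0.438  +2.483  -1.265


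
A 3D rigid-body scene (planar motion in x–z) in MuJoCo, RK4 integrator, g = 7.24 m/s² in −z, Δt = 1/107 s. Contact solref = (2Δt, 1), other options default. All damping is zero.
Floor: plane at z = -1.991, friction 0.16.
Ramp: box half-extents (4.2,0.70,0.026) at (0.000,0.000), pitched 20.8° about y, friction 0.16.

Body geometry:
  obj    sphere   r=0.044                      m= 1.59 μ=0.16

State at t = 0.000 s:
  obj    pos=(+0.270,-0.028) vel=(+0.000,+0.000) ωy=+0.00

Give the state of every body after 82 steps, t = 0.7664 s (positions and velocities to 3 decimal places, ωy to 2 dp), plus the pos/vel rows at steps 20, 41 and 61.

State at t = 0.7664 s:
  obj    pos=(+0.774,-0.219) vel=(+1.316,-0.500) ωy=+31.97

Key-timestep trajectory:
   step    t(s)  obj.x    obj.z    obj.vx   obj.vz 
     20  0.1869   +0.300  -0.039  +0.321  -0.122
     41  0.3832   +0.396  -0.076  +0.658  -0.250
     61  0.5701   +0.549  -0.134  +0.979  -0.372


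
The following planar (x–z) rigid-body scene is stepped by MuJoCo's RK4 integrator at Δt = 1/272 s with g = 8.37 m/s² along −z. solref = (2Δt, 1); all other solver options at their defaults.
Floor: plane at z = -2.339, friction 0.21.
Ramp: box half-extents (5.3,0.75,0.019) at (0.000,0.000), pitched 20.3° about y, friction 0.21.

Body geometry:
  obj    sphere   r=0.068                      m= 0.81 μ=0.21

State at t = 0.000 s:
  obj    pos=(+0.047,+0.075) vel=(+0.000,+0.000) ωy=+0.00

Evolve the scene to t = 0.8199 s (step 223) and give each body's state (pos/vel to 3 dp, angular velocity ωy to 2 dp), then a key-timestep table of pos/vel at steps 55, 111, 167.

State at t = 0.8199 s:
  obj    pos=(+0.701,-0.167) vel=(+1.595,-0.590) ωy=+25.00

Key-timestep trajectory:
   step    t(s)  obj.x    obj.z    obj.vx   obj.vz 
     55  0.2022   +0.087  +0.061  +0.393  -0.146
    111  0.4081   +0.209  +0.015  +0.794  -0.294
    167  0.6140   +0.414  -0.060  +1.194  -0.442


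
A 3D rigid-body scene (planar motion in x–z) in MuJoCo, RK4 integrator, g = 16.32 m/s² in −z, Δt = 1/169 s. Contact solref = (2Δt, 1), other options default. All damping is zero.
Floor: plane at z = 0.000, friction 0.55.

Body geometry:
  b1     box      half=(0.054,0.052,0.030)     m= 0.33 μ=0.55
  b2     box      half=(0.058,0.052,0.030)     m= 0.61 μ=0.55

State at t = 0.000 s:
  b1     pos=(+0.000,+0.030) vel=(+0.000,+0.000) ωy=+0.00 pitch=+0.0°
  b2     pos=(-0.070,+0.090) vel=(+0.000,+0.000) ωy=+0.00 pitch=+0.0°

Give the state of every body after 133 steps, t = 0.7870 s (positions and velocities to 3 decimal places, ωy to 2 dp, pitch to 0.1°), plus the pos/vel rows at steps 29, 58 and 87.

State at t = 0.7870 s:
  b1     pos=(+0.000,+0.030) vel=(+0.000,+0.000) ωy=+0.00 pitch=+0.0°
  b2     pos=(-0.129,+0.058) vel=(+0.000,+0.000) ωy=+0.00 pitch=-90.0°

Key-timestep trajectory:
   step    t(s)  b1.x    b1.z    b1.vx   b1.vz   b2.x    b2.z    b2.vx   b2.vz 
     29  0.1716   +0.000  +0.030  +0.000  +0.000   -0.105  +0.065  -0.311  +0.017
     58  0.3432   +0.000  +0.030  +0.000  +0.000   -0.144  +0.064  +0.015  -0.004
     87  0.5148   +0.000  +0.030  +0.000  +0.000   -0.125  +0.060  -0.111  -0.045


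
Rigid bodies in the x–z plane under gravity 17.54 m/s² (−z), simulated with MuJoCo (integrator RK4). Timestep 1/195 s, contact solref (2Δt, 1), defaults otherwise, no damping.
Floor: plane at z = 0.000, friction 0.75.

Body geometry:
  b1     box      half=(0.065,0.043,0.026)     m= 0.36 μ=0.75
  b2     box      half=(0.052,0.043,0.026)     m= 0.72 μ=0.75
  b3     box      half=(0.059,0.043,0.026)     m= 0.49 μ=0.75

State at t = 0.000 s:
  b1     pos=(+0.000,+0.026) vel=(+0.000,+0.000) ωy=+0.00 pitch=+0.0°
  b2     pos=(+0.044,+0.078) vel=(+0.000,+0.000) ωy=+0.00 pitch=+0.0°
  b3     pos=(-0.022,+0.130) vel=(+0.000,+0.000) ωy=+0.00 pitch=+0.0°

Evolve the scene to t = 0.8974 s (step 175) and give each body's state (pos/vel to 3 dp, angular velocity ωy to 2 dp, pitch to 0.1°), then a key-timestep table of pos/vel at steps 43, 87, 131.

State at t = 0.8974 s:
  b1     pos=(+0.000,+0.026) vel=(+0.000,+0.000) ωy=+0.00 pitch=+0.0°
  b2     pos=(+0.045,+0.078) vel=(+0.001,+0.000) ωy=+0.00 pitch=+0.0°
  b3     pos=(-0.036,+0.112) vel=(-0.001,-0.001) ωy=+0.03 pitch=-45.0°

Key-timestep trajectory:
   step    t(s)  b1.x    b1.z    b1.vx   b1.vz   b2.x    b2.z    b2.vx   b2.vz   b3.x    b3.z    b3.vx   b3.vz 
     43  0.2205   +0.000  +0.026  -0.001  +0.000   +0.044  +0.078  -0.001  +0.000   -0.044  +0.115  +0.078  -0.018
     87  0.4462   +0.000  +0.026  +0.000  +0.000   +0.044  +0.078  +0.001  +0.000   -0.036  +0.112  +0.000  -0.001
    131  0.6718   +0.000  +0.026  +0.000  +0.000   +0.045  +0.078  +0.001  +0.000   -0.036  +0.112  -0.001  -0.001


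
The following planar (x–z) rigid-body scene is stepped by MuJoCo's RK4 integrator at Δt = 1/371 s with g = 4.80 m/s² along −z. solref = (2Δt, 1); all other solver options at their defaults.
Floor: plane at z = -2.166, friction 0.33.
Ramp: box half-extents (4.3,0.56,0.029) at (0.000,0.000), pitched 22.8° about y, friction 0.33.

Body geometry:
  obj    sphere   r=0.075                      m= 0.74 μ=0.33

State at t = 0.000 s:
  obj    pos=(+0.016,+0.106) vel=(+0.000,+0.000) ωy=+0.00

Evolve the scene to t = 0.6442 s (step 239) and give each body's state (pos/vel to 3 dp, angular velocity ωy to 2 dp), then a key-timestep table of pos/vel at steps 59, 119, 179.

State at t = 0.6442 s:
  obj    pos=(+0.270,-0.001) vel=(+0.789,-0.332) ωy=+11.41

Key-timestep trajectory:
   step    t(s)  obj.x    obj.z    obj.vx   obj.vz 
     59  0.1590   +0.032  +0.100  +0.195  -0.082
    119  0.3208   +0.079  +0.080  +0.393  -0.165
    179  0.4825   +0.159  +0.046  +0.591  -0.248


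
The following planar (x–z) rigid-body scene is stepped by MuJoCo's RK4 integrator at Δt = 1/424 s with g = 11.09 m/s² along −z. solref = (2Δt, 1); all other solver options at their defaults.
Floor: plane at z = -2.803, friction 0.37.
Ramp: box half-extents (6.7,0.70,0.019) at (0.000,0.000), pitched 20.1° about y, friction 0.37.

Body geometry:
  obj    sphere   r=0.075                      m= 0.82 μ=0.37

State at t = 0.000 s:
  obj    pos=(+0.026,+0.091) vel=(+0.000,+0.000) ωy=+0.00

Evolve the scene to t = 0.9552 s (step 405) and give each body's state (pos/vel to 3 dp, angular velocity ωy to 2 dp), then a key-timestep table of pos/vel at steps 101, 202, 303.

State at t = 0.9552 s:
  obj    pos=(+1.192,-0.336) vel=(+2.442,-0.894) ωy=+34.67

Key-timestep trajectory:
   step    t(s)  obj.x    obj.z    obj.vx   obj.vz 
    101  0.2382   +0.098  +0.064  +0.609  -0.223
    202  0.4764   +0.316  -0.016  +1.218  -0.446
    303  0.7146   +0.679  -0.148  +1.827  -0.669


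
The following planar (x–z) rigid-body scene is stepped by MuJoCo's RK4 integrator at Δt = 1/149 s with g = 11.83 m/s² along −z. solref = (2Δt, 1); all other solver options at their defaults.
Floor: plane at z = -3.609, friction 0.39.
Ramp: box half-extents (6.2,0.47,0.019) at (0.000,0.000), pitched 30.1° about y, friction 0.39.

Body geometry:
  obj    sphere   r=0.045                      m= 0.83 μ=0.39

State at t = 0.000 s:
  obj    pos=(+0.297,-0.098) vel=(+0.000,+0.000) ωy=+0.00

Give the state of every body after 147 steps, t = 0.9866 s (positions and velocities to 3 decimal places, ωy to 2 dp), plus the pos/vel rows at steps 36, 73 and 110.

State at t = 0.9866 s:
  obj    pos=(+2.081,-1.133) vel=(+3.617,-2.097) ωy=+92.89

Key-timestep trajectory:
   step    t(s)  obj.x    obj.z    obj.vx   obj.vz 
     36  0.2416   +0.404  -0.160  +0.886  -0.514
     73  0.4899   +0.737  -0.353  +1.796  -1.041
    110  0.7383   +1.296  -0.677  +2.707  -1.569


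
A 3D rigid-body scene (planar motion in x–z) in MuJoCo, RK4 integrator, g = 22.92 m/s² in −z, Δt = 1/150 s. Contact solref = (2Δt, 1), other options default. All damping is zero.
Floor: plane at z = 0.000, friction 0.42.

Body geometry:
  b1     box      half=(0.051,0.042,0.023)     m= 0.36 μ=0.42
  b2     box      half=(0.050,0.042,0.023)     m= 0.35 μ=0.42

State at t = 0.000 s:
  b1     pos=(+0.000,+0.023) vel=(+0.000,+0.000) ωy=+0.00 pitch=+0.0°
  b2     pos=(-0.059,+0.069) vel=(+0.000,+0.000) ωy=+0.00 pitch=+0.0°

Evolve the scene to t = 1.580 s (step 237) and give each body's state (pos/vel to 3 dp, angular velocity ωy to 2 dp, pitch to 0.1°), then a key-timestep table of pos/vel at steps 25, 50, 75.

State at t = 1.580 s:
  b1     pos=(+0.000,+0.023) vel=(+0.000,+0.000) ωy=+0.00 pitch=+0.0°
  b2     pos=(-0.110,+0.050) vel=(+0.000,+0.000) ωy=+0.00 pitch=-90.0°

Key-timestep trajectory:
   step    t(s)  b1.x    b1.z    b1.vx   b1.vz   b2.x    b2.z    b2.vx   b2.vz 
     25  0.1667   +0.000  +0.023  +0.000  +0.000   -0.089  +0.055  -0.223  +0.016
     50  0.3333   +0.000  +0.023  +0.000  +0.000   -0.123  +0.054  +0.036  -0.006
     75  0.5000   +0.000  +0.023  +0.000  +0.000   -0.111  +0.049  -0.151  -0.016


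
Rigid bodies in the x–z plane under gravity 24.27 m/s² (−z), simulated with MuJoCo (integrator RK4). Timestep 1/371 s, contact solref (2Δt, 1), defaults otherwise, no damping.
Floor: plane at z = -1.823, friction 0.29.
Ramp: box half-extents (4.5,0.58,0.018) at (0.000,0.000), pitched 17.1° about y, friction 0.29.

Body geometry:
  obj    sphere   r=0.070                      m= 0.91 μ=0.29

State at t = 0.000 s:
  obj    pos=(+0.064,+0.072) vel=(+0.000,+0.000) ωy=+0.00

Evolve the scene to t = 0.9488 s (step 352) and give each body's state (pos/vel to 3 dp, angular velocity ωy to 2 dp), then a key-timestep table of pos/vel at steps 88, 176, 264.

State at t = 0.9488 s:
  obj    pos=(+2.257,-0.602) vel=(+4.623,-1.422) ωy=+69.08

Key-timestep trajectory:
   step    t(s)  obj.x    obj.z    obj.vx   obj.vz 
     88  0.2372   +0.201  +0.030  +1.156  -0.356
    176  0.4744   +0.612  -0.096  +2.311  -0.711
    264  0.7116   +1.298  -0.307  +3.467  -1.067


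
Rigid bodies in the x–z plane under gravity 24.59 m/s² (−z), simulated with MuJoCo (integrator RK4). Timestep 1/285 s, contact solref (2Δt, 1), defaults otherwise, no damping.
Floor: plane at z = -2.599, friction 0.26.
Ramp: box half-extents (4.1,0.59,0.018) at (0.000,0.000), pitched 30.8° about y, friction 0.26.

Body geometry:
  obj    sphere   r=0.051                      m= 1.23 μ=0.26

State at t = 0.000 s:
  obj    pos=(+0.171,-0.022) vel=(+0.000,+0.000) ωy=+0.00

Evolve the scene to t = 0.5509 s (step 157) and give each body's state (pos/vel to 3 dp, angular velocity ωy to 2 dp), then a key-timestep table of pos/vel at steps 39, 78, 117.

State at t = 0.5509 s:
  obj    pos=(+1.344,-0.721) vel=(+4.256,-2.537) ωy=+97.11

Key-timestep trajectory:
   step    t(s)  obj.x    obj.z    obj.vx   obj.vz 
     39  0.1368   +0.244  -0.065  +1.058  -0.630
     78  0.2737   +0.461  -0.194  +2.115  -1.261
    117  0.4105   +0.822  -0.410  +3.172  -1.891


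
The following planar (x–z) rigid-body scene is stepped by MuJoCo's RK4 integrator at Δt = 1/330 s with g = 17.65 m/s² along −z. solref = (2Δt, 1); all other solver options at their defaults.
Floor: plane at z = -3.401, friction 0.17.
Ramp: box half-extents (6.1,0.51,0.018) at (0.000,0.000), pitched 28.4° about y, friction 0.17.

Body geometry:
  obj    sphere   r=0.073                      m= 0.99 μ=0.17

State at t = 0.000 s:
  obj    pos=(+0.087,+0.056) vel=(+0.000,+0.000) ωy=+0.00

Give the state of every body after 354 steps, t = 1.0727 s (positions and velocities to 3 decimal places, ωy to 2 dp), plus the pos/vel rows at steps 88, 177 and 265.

State at t = 1.0727 s:
  obj    pos=(+3.122,-1.585) vel=(+5.659,-3.060) ωy=+88.10

Key-timestep trajectory:
   step    t(s)  obj.x    obj.z    obj.vx   obj.vz 
     88  0.2667   +0.275  -0.045  +1.407  -0.761
    177  0.5364   +0.846  -0.354  +2.829  -1.530
    265  0.8030   +1.788  -0.863  +4.236  -2.290


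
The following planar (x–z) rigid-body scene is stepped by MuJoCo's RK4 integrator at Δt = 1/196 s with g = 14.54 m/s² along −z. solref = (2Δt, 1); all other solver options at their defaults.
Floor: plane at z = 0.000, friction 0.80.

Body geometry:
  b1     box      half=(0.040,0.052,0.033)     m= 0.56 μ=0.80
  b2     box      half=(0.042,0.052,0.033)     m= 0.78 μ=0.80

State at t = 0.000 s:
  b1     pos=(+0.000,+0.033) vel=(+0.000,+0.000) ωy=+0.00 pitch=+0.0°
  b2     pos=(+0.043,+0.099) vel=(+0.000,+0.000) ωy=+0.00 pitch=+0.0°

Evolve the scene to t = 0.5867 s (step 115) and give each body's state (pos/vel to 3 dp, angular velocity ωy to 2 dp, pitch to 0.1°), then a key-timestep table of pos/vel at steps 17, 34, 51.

State at t = 0.5867 s:
  b1     pos=(+0.000,+0.033) vel=(+0.000,+0.000) ωy=+0.00 pitch=+0.0°
  b2     pos=(+0.082,+0.042) vel=(+0.000,+0.000) ωy=+0.00 pitch=+90.0°

Key-timestep trajectory:
   step    t(s)  b1.x    b1.z    b1.vx   b1.vz   b2.x    b2.z    b2.vx   b2.vz 
     17  0.0867   +0.000  +0.033  +0.000  +0.000   +0.046  +0.098  +0.081  -0.015
     34  0.1735   +0.000  +0.033  -0.001  +0.000   +0.060  +0.092  +0.263  -0.196
     51  0.2602   +0.000  +0.033  +0.000  +0.000   +0.085  +0.037  +0.018  -0.212


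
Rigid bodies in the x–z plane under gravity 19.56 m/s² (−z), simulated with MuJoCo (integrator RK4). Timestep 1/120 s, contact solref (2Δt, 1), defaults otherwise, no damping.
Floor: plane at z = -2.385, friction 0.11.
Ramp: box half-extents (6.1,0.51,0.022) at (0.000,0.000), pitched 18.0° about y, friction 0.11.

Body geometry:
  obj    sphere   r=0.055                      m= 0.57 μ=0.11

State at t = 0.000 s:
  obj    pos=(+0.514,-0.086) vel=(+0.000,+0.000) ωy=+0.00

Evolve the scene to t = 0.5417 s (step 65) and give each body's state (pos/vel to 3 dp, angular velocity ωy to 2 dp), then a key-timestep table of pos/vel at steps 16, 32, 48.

State at t = 0.5417 s:
  obj    pos=(+1.117,-0.282) vel=(+2.225,-0.723) ωy=+42.48

Key-timestep trajectory:
   step    t(s)  obj.x    obj.z    obj.vx   obj.vz 
     16  0.1333   +0.551  -0.098  +0.548  -0.178
     32  0.2667   +0.660  -0.134  +1.095  -0.356
     48  0.4000   +0.843  -0.193  +1.643  -0.534


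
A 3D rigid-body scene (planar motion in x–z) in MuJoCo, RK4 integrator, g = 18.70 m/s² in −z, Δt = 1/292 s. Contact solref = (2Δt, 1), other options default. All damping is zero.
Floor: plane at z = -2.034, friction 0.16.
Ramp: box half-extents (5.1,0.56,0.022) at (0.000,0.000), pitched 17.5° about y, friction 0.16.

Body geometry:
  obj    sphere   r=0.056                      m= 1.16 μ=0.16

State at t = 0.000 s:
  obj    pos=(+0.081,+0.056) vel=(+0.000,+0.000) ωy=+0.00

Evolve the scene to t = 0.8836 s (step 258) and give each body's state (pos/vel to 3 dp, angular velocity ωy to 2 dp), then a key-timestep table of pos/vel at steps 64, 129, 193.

State at t = 0.8836 s:
  obj    pos=(+1.576,-0.415) vel=(+3.385,-1.067) ωy=+63.36

Key-timestep trajectory:
   step    t(s)  obj.x    obj.z    obj.vx   obj.vz 
     64  0.2192   +0.173  +0.027  +0.840  -0.265
    129  0.4418   +0.455  -0.062  +1.692  -0.534
    193  0.6610   +0.918  -0.208  +2.532  -0.798


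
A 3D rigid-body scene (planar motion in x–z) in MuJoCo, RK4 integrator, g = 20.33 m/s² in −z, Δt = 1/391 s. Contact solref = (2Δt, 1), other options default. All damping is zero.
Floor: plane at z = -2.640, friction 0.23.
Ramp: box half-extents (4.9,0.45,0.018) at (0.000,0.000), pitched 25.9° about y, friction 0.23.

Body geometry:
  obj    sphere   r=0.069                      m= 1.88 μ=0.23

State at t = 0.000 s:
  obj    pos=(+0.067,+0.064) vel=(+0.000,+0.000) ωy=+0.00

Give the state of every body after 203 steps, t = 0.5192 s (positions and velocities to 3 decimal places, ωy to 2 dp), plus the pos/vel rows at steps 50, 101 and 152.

State at t = 0.5192 s:
  obj    pos=(+0.836,-0.309) vel=(+2.963,-1.439) ωy=+47.72

Key-timestep trajectory:
   step    t(s)  obj.x    obj.z    obj.vx   obj.vz 
     50  0.1279   +0.114  +0.041  +0.730  -0.354
    101  0.2583   +0.257  -0.028  +1.474  -0.716
    152  0.3887   +0.498  -0.145  +2.218  -1.077


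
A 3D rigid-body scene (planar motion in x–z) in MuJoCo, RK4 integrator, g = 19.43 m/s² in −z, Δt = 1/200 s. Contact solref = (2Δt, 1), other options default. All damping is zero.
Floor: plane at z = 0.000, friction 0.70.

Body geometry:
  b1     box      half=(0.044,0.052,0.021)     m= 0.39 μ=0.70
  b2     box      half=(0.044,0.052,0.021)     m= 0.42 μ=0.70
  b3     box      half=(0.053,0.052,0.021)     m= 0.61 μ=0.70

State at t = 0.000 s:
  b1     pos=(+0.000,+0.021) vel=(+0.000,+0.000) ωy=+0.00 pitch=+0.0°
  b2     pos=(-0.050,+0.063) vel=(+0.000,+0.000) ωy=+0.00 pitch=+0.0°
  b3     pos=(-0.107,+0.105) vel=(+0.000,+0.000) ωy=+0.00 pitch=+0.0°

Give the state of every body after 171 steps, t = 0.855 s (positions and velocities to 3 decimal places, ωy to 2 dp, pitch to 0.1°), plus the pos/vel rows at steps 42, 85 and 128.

State at t = 0.855 s:
  b1     pos=(+0.001,+0.021) vel=(+0.001,+0.000) ωy=+0.00 pitch=+0.0°
  b2     pos=(-0.064,+0.048) vel=(+0.001,+0.000) ωy=+0.03 pitch=-55.7°
  b3     pos=(-0.134,+0.048) vel=(+0.000,-0.001) ωy=+0.02 pitch=-36.4°

Key-timestep trajectory:
   step    t(s)  b1.x    b1.z    b1.vx   b1.vz   b2.x    b2.z    b2.vx   b2.vz   b3.x    b3.z    b3.vx   b3.vz 
     42  0.2100   +0.001  +0.021  +0.002  +0.001   -0.064  +0.048  -0.002  +0.000   -0.134  +0.049  -0.003  +0.001
     85  0.4250   +0.001  +0.021  +0.001  +0.000   -0.064  +0.048  +0.001  +0.000   -0.134  +0.049  +0.000  -0.001
    128  0.6400   +0.001  +0.021  +0.001  +0.000   -0.064  +0.048  +0.001  +0.000   -0.134  +0.048  +0.000  -0.001


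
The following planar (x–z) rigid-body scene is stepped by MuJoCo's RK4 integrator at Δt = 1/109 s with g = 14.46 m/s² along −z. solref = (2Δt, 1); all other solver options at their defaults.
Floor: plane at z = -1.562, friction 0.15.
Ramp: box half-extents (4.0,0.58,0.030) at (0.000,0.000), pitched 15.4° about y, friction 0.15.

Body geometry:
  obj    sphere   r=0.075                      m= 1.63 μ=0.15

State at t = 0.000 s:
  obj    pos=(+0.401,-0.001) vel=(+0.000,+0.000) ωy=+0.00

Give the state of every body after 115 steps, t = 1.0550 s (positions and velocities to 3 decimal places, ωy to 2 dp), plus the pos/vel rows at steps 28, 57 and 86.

State at t = 1.0550 s:
  obj    pos=(+1.873,-0.407) vel=(+2.790,-0.768) ωy=+38.57

Key-timestep trajectory:
   step    t(s)  obj.x    obj.z    obj.vx   obj.vz 
     28  0.2569   +0.488  -0.026  +0.679  -0.187
     57  0.5229   +0.763  -0.101  +1.383  -0.381
     86  0.7890   +1.224  -0.228  +2.086  -0.575


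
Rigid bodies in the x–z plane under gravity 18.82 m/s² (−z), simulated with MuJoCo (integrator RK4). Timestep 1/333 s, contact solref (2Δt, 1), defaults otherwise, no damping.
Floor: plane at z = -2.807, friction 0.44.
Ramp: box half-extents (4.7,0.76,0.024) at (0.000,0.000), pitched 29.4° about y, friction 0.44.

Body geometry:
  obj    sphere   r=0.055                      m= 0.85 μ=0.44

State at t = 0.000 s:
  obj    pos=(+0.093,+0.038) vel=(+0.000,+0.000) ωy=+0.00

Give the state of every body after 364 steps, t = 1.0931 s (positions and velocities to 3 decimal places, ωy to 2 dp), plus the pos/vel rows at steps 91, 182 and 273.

State at t = 1.0931 s:
  obj    pos=(+3.528,-1.897) vel=(+6.284,-3.541) ωy=+131.14

Key-timestep trajectory:
   step    t(s)  obj.x    obj.z    obj.vx   obj.vz 
     91  0.2733   +0.308  -0.083  +1.571  -0.885
    182  0.5465   +0.952  -0.446  +3.142  -1.771
    273  0.8198   +2.025  -1.051  +4.713  -2.656


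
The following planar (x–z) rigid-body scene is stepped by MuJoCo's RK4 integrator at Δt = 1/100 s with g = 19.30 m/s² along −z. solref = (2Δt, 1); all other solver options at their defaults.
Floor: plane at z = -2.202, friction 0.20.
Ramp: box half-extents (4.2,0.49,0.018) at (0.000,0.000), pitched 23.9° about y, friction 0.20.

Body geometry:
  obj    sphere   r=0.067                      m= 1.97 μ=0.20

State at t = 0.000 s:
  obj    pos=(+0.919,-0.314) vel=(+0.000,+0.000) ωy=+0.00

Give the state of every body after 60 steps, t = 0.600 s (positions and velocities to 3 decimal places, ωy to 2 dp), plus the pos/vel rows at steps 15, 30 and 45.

State at t = 0.600 s:
  obj    pos=(+1.838,-0.722) vel=(+3.064,-1.358) ωy=+49.97

Key-timestep trajectory:
   step    t(s)  obj.x    obj.z    obj.vx   obj.vz 
     15  0.1500   +0.977  -0.340  +0.767  -0.339
     30  0.3000   +1.149  -0.416  +1.532  -0.679
     45  0.4500   +1.436  -0.543  +2.298  -1.018


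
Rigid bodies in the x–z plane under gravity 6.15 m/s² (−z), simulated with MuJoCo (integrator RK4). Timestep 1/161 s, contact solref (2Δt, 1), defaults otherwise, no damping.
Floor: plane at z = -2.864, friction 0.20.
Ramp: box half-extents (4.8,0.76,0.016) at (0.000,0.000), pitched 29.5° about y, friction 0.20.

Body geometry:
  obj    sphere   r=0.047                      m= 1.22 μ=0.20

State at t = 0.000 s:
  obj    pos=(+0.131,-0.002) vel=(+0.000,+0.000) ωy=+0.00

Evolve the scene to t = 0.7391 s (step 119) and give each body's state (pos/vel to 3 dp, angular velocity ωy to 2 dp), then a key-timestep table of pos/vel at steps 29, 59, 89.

State at t = 0.7391 s:
  obj    pos=(+0.646,-0.293) vel=(+1.392,-0.787) ωy=+34.00

Key-timestep trajectory:
   step    t(s)  obj.x    obj.z    obj.vx   obj.vz 
     29  0.1801   +0.162  -0.019  +0.339  -0.192
     59  0.3665   +0.258  -0.073  +0.690  -0.390
     89  0.5528   +0.419  -0.165  +1.041  -0.589


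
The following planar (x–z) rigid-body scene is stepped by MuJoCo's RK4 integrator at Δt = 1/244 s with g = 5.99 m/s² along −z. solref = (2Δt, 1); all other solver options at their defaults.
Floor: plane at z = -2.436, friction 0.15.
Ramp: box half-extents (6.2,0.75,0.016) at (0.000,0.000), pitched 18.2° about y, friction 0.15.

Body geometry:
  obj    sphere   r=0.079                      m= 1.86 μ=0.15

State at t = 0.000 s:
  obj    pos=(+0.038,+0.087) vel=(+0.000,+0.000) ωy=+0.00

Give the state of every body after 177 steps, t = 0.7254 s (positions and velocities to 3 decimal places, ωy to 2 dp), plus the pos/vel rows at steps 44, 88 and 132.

State at t = 0.7254 s:
  obj    pos=(+0.372,-0.022) vel=(+0.921,-0.303) ωy=+12.27

Key-timestep trajectory:
   step    t(s)  obj.x    obj.z    obj.vx   obj.vz 
     44  0.1803   +0.059  +0.081  +0.229  -0.075
     88  0.3607   +0.121  +0.060  +0.458  -0.151
    132  0.5410   +0.224  +0.026  +0.687  -0.226


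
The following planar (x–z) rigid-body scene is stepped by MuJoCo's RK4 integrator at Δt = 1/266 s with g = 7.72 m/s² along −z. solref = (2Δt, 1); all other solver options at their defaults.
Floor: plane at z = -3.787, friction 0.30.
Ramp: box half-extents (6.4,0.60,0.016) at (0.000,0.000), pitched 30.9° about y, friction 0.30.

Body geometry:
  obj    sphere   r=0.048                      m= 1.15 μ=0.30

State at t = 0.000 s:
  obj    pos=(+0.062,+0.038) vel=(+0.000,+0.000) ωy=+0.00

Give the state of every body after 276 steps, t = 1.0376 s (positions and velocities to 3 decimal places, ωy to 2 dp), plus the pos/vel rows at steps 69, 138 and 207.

State at t = 1.0376 s:
  obj    pos=(+1.370,-0.745) vel=(+2.521,-1.509) ωy=+61.20

Key-timestep trajectory:
   step    t(s)  obj.x    obj.z    obj.vx   obj.vz 
     69  0.2594   +0.144  -0.011  +0.630  -0.377
    138  0.5188   +0.389  -0.158  +1.261  -0.755
    207  0.7782   +0.798  -0.403  +1.891  -1.132


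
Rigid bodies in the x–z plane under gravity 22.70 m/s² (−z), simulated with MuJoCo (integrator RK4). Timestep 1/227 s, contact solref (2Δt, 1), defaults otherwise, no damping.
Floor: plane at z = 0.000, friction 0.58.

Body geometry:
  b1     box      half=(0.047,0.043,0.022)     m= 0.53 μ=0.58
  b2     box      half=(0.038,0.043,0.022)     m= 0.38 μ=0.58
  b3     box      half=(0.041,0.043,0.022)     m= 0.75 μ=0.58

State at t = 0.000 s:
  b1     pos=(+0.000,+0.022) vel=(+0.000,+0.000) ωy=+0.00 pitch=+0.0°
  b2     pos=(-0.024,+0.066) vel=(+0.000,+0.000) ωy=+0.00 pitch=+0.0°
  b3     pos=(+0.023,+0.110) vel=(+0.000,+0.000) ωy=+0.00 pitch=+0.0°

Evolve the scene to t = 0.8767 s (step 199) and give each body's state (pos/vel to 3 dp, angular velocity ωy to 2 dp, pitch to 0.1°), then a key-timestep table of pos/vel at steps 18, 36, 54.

State at t = 0.8767 s:
  b1     pos=(+0.000,+0.022) vel=(+0.000,+0.000) ωy=+0.00 pitch=+0.0°
  b2     pos=(-0.024,+0.066) vel=(+0.000,+0.000) ωy=+0.00 pitch=+0.0°
  b3     pos=(+0.120,+0.022) vel=(+0.000,+0.000) ωy=+0.00 pitch=+180.0°

Key-timestep trajectory:
   step    t(s)  b1.x    b1.z    b1.vx   b1.vz   b2.x    b2.z    b2.vx   b2.vz   b3.x    b3.z    b3.vx   b3.vz 
     18  0.0793   +0.000  +0.022  +0.000  +0.000   -0.024  +0.066  -0.001  +0.001   +0.034  +0.101  +0.255  -0.365
     36  0.1586   +0.000  +0.022  -0.001  +0.000   -0.024  +0.066  -0.001  +0.000   +0.064  +0.084  +0.521  -0.249
     54  0.2379   +0.000  +0.022  +0.000  +0.000   -0.024  +0.066  +0.000  +0.000   +0.115  +0.022  +0.924  -1.030


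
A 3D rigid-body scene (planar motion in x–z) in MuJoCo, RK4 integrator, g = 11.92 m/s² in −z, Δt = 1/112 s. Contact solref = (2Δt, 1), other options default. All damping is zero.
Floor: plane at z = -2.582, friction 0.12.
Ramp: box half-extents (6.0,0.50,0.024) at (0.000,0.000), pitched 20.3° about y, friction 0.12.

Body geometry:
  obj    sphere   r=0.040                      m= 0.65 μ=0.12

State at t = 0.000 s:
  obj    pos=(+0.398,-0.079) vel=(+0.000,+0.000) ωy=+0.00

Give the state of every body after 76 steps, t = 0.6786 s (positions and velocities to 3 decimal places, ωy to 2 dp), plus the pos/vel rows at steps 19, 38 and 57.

State at t = 0.6786 s:
  obj    pos=(+1.036,-0.315) vel=(+1.880,-0.696) ωy=+50.07

Key-timestep trajectory:
   step    t(s)  obj.x    obj.z    obj.vx   obj.vz 
     19  0.1696   +0.438  -0.094  +0.471  -0.174
     38  0.3393   +0.558  -0.138  +0.941  -0.348
     57  0.5089   +0.757  -0.212  +1.411  -0.522


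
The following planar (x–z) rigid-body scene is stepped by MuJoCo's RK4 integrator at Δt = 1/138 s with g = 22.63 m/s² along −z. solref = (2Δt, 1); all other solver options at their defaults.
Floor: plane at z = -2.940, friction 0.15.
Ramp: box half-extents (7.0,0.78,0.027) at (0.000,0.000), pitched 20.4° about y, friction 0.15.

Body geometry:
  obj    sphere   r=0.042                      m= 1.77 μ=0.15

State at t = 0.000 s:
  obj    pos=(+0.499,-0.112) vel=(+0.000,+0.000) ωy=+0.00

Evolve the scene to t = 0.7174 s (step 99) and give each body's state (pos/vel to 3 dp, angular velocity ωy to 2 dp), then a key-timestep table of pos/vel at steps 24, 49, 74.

State at t = 0.7174 s:
  obj    pos=(+1.858,-0.618) vel=(+3.789,-1.409) ωy=+96.19

Key-timestep trajectory:
   step    t(s)  obj.x    obj.z    obj.vx   obj.vz 
     24  0.1739   +0.579  -0.142  +0.919  -0.342
     49  0.3551   +0.832  -0.236  +1.876  -0.698
     74  0.5362   +1.259  -0.394  +2.833  -1.053


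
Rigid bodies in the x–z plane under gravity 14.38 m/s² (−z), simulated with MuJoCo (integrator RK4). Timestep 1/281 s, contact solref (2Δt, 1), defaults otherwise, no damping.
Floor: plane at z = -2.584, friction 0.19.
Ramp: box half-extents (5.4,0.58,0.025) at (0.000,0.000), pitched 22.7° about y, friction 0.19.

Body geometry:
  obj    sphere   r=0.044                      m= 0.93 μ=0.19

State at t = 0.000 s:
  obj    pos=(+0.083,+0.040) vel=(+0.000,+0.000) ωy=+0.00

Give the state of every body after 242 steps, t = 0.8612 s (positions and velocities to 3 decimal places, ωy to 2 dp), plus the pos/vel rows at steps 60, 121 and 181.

State at t = 0.8612 s:
  obj    pos=(+1.439,-0.527) vel=(+3.149,-1.317) ωy=+77.57

Key-timestep trajectory:
   step    t(s)  obj.x    obj.z    obj.vx   obj.vz 
     60  0.2135   +0.166  +0.005  +0.781  -0.327
    121  0.4306   +0.422  -0.102  +1.575  -0.659
    181  0.6441   +0.842  -0.277  +2.356  -0.985


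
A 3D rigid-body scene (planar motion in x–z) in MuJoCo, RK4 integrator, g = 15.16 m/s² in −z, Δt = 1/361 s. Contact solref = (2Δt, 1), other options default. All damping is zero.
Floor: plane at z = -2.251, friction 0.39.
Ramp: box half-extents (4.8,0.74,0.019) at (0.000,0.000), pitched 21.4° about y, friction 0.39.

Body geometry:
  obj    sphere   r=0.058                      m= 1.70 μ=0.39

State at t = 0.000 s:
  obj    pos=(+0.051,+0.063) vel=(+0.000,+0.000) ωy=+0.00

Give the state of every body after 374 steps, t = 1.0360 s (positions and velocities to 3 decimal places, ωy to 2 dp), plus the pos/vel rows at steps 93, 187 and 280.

State at t = 1.0360 s:
  obj    pos=(+2.025,-0.711) vel=(+3.811,-1.494) ωy=+70.57

Key-timestep trajectory:
   step    t(s)  obj.x    obj.z    obj.vx   obj.vz 
     93  0.2576   +0.173  +0.015  +0.948  -0.371
    187  0.5180   +0.545  -0.131  +1.906  -0.747
    280  0.7756   +1.158  -0.371  +2.853  -1.118


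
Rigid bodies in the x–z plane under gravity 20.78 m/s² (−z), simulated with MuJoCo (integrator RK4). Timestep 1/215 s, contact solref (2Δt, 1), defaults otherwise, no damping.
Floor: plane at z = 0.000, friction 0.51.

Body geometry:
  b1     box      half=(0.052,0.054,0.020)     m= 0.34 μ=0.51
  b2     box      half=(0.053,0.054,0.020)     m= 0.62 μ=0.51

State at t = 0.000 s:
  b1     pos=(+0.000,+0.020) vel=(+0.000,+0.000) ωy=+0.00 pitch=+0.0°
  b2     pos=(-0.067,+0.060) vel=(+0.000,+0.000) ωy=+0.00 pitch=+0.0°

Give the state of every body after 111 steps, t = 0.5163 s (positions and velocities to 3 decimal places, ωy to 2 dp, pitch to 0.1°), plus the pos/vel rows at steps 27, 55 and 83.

State at t = 0.5163 s:
  b1     pos=(+0.001,+0.020) vel=(+0.001,+0.000) ωy=+0.00 pitch=+0.0°
  b2     pos=(-0.075,+0.047) vel=(+0.000,-0.001) ωy=+0.02 pitch=-36.1°

Key-timestep trajectory:
   step    t(s)  b1.x    b1.z    b1.vx   b1.vz   b2.x    b2.z    b2.vx   b2.vz 
     27  0.1256   +0.000  +0.020  +0.019  -0.019   -0.075  +0.047  +0.084  -0.029
     55  0.2558   +0.000  +0.020  +0.001  +0.000   -0.075  +0.048  +0.000  -0.001
     83  0.3860   +0.000  +0.020  +0.001  +0.000   -0.075  +0.047  +0.000  -0.001


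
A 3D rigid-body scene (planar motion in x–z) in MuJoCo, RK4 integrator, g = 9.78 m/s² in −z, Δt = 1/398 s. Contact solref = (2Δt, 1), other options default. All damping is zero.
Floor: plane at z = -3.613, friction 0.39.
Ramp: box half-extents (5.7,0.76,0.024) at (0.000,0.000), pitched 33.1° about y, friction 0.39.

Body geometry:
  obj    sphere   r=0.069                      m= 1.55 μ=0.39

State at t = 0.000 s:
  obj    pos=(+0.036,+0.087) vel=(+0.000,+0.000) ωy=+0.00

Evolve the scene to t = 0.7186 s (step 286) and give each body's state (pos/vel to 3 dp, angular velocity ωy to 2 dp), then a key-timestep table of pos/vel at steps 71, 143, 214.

State at t = 0.7186 s:
  obj    pos=(+0.861,-0.451) vel=(+2.297,-1.497) ωy=+39.72

Key-timestep trajectory:
   step    t(s)  obj.x    obj.z    obj.vx   obj.vz 
     71  0.1784   +0.087  +0.054  +0.570  -0.372
    143  0.3593   +0.243  -0.047  +1.148  -0.749
    214  0.5377   +0.498  -0.214  +1.718  -1.120


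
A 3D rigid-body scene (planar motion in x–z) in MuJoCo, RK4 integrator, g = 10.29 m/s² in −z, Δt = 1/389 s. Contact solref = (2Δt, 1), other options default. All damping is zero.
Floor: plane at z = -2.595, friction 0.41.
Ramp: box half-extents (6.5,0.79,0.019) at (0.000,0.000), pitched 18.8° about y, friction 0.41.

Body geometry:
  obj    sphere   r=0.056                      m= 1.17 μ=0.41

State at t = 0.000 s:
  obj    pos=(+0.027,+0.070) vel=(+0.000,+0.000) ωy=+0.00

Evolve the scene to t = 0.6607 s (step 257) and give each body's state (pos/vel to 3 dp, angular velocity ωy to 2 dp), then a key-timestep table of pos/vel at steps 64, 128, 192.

State at t = 0.6607 s:
  obj    pos=(+0.516,-0.097) vel=(+1.481,-0.504) ωy=+27.94

Key-timestep trajectory:
   step    t(s)  obj.x    obj.z    obj.vx   obj.vz 
     64  0.1645   +0.057  +0.060  +0.369  -0.126
    128  0.3290   +0.148  +0.029  +0.738  -0.251
    192  0.4936   +0.300  -0.023  +1.107  -0.377


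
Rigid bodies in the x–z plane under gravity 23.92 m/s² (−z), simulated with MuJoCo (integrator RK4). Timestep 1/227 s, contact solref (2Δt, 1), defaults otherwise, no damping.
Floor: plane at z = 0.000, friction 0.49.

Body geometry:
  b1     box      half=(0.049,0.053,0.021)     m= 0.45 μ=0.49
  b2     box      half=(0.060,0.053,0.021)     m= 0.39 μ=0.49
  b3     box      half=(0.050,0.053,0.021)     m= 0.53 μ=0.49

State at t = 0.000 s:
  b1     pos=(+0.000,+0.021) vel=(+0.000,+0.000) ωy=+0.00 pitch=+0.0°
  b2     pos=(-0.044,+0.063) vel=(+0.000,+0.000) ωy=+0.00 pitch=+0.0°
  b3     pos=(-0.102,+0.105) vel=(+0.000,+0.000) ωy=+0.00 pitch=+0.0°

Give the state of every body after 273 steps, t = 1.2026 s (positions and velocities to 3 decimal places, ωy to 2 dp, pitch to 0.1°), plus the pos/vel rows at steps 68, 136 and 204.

State at t = 1.2026 s:
  b1     pos=(+0.001,+0.021) vel=(+0.001,+0.000) ωy=+0.00 pitch=+0.0°
  b2     pos=(-0.061,+0.058) vel=(+0.000,-0.001) ωy=+0.04 pitch=-46.2°
  b3     pos=(-0.134,+0.049) vel=(+0.000,+0.000) ωy=+0.01 pitch=-41.6°

Key-timestep trajectory:
   step    t(s)  b1.x    b1.z    b1.vx   b1.vz   b2.x    b2.z    b2.vx   b2.vz   b3.x    b3.z    b3.vx   b3.vz 
     68  0.2996   +0.000  +0.021  +0.001  +0.000   -0.062  +0.059  +0.000  -0.001   -0.134  +0.049  -0.001  +0.000
    136  0.5991   +0.001  +0.021  +0.001  +0.000   -0.062  +0.058  +0.000  -0.001   -0.134  +0.049  +0.000  +0.000
    204  0.8987   +0.001  +0.021  +0.001  +0.000   -0.062  +0.058  +0.000  -0.001   -0.134  +0.049  +0.000  +0.000
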